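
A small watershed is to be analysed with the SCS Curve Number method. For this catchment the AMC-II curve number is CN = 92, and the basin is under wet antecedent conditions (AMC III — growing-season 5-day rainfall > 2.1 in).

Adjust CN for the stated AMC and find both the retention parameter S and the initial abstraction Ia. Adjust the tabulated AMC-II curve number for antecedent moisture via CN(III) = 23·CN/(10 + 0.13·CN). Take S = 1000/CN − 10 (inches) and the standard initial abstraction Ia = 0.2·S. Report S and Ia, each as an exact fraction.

S = 200/529 in ≈ 0.378 in; Ia = 40/529 in ≈ 0.076 in

Adjust CN=92 to AMC III: 23·92/(10 + 0.13·92) → 2116 ÷ (549/25) = 52900/549 ≈ 96.357
Retention S: 1000/CN − 10 with CN=96.357 → S = 200/529 ≈ 0.378 in
Initial abstraction Ia = S/5 = (200/529)/5 = 40/529 ≈ 0.076 in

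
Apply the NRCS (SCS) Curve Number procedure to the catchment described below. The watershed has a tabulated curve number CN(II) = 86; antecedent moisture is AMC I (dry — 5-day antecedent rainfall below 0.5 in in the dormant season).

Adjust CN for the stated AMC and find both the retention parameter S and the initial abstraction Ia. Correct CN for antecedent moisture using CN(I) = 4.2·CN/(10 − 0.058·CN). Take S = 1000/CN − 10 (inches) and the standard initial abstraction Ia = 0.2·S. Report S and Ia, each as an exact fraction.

S = 500/129 in ≈ 3.876 in; Ia = 100/129 in ≈ 0.775 in

Dry (AMC I): CN(I) = 4.2·86/(10 − 0.058·86) = (1806/5)/(1253/250) = 12900/179 ≈ 72.067
Max retention: S = 1000/(12900/179) − 10 = 500/129 in (≈ 3.876 in)
Initial abstraction Ia = S/5 = (500/129)/5 = 100/129 ≈ 0.775 in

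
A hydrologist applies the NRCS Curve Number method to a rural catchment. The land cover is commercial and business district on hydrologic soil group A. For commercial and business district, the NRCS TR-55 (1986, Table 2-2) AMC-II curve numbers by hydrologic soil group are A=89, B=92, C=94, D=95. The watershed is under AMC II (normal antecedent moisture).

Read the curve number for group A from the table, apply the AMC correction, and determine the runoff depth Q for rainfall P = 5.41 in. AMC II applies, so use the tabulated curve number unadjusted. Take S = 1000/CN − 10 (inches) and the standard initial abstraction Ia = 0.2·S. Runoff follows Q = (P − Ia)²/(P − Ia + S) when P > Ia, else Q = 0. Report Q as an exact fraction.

NRCS table: commercial and business district, soil group A → CN(II) = 89
Average conditions: CN = 89 (no AMC adjustment).
S = 1000/89 − 10 = 110/89 in ≈ 1.236 in
Ia = 0.2S: 0.2·1.236 = 0.247 in (exactly 22/89)
Excess rainfall: 5.410 − 0.247 = 5.163 in; P > Ia so Q > 0
Q: (45949/8900)² ÷ (56949/8900) = 2111310601/506846100 in (≈ 4.166 in)

Q = 2111310601/506846100 in ≈ 4.166 in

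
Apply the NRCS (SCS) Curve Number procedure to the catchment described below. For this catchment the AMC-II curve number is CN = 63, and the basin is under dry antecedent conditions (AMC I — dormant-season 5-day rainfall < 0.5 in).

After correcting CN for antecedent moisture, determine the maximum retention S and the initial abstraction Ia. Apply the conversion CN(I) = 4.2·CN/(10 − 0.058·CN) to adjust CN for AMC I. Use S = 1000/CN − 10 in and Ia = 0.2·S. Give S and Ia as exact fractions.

S = 18500/1323 in ≈ 13.983 in; Ia = 3700/1323 in ≈ 2.797 in

CN(I) from CN(II)=63: (4.2·63)/(10 − 0.058·63) = 132300/3173 ≈ 41.696
Max retention: S = 1000/(132300/3173) − 10 = 18500/1323 in (≈ 13.983 in)
Initial abstraction Ia = S/5 = (18500/1323)/5 = 3700/1323 ≈ 2.797 in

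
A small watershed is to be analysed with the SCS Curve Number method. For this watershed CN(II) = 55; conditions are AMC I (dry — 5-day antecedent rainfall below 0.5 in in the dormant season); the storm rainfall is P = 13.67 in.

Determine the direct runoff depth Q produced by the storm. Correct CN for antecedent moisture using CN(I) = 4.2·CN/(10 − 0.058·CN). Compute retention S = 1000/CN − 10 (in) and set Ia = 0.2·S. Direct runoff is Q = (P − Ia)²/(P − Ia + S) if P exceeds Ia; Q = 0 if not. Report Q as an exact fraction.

CN(I) from CN(II)=55: (4.2·55)/(10 − 0.058·55) = 7700/227 ≈ 33.921
S = 1000/(7700/227) − 10 = 1500/77 in ≈ 19.481 in
Ia = 0.2·(1500/77) = 300/77 in ≈ 3.896 in
Since P=13.670 > Ia=3.896: effective rainfall P−Ia = 75259/7700 in
Runoff Q = (P−Ia)²/(P−Ia+S) = (9.774)²/(9.774+19.481) = 5663917081/1734494300 ≈ 3.265 in

Q = 5663917081/1734494300 in ≈ 3.265 in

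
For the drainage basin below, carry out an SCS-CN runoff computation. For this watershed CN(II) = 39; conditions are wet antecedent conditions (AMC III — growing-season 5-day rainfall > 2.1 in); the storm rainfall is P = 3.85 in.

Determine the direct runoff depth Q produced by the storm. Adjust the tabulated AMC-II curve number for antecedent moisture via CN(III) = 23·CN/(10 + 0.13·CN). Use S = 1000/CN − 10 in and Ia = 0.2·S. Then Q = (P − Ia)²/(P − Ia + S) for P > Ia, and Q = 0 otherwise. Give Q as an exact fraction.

Q = 1995319561/2990041860 in ≈ 0.667 in

Wet (AMC III): CN(III) = 23·39/(10 + 0.13·39) = 897/(1507/100) = 89700/1507 ≈ 59.522
S = 1000/(89700/1507) − 10 = 6100/897 in ≈ 6.800 in
Ia = 0.2·(6100/897) = 1220/897 in ≈ 1.360 in
P − Ia = 3.850 − 1.360 = 44669/17940 ≈ 2.490 in (> 0, runoff occurs)
Q: (44669/17940)² ÷ (166669/17940) = 1995319561/2990041860 in (≈ 0.667 in)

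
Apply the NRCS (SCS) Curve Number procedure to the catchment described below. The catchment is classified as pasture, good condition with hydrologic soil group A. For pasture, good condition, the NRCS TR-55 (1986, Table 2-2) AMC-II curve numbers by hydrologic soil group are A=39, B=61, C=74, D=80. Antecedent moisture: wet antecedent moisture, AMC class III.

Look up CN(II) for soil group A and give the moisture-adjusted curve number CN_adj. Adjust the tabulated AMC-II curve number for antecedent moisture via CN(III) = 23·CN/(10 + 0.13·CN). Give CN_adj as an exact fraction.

CN_adj = 89700/1507 ≈ 59.522

NRCS table: pasture, good condition, soil group A → CN(II) = 39
CN(III) from CN(II)=39: (23·39)/(10 + 0.13·39) = 89700/1507 ≈ 59.522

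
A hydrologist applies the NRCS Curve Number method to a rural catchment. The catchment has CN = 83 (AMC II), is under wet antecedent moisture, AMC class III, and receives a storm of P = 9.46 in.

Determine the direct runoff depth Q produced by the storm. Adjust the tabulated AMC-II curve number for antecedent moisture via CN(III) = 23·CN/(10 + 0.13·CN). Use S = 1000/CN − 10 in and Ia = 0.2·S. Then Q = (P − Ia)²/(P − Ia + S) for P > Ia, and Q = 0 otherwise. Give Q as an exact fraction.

Q = 784919805849/92677845650 in ≈ 8.469 in

CN(III) from CN(II)=83: (23·83)/(10 + 0.13·83) = 190900/2079 ≈ 91.823
Max retention: S = 1000/(190900/2079) − 10 = 1700/1909 in (≈ 0.891 in)
Ia = 0.2S: 0.2·0.891 = 0.178 in (exactly 340/1909)
P − Ia = 9.460 − 0.178 = 885957/95450 ≈ 9.282 in (> 0, runoff occurs)
Q: (885957/95450)² ÷ (970957/95450) = 784919805849/92677845650 in (≈ 8.469 in)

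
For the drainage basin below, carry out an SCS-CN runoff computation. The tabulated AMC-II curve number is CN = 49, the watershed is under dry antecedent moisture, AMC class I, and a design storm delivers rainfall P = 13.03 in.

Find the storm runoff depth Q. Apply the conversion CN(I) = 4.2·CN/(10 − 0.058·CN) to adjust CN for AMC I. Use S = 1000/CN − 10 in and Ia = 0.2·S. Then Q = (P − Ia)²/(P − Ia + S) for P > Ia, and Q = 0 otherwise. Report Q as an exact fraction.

Dry (AMC I): CN(I) = 4.2·49/(10 − 0.058·49) = (1029/5)/(3579/500) = 34300/1193 ≈ 28.751
Max retention: S = 1000/(34300/1193) − 10 = 8500/343 in (≈ 24.781 in)
Ia = 0.2·(8500/343) = 1700/343 in ≈ 4.956 in
Excess rainfall: 13.030 − 4.956 = 8.074 in; P > Ia so Q > 0
Runoff Q = (P−Ia)²/(P−Ia+S) = (8.074)²/(8.074+24.781) = 76689671041/38653664700 ≈ 1.984 in

Q = 76689671041/38653664700 in ≈ 1.984 in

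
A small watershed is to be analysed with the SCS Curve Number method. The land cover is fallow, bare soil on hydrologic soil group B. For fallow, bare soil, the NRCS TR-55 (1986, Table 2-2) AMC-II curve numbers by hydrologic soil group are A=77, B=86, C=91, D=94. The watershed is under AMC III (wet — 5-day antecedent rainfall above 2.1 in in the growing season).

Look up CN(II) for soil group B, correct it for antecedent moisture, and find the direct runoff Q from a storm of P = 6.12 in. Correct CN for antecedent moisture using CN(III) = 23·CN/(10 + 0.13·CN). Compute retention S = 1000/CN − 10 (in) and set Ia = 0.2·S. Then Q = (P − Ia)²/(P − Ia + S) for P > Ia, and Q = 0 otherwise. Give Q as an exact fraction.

NRCS table: fallow, bare soil, soil group B → CN(II) = 86
Adjust CN=86 to AMC III: 23·86/(10 + 0.13·86) → 1978 ÷ (1059/50) = 98900/1059 ≈ 93.390
Retention S: 1000/CN − 10 with CN=93.390 → S = 700/989 ≈ 0.708 in
Initial abstraction Ia = S/5 = (700/989)/5 = 140/989 ≈ 0.142 in
P − Ia = 6.120 − 0.142 = 147817/24725 ≈ 5.978 in (> 0, runoff occurs)
Q: (147817/24725)² ÷ (165317/24725) = 21849865489/4087462825 in (≈ 5.346 in)

Q = 21849865489/4087462825 in ≈ 5.346 in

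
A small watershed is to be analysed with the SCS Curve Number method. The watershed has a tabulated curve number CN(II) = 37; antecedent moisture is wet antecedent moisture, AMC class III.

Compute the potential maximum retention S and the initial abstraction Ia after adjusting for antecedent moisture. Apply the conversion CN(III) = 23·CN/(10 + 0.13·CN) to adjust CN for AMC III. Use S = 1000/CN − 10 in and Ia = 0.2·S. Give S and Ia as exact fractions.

Adjust CN=37 to AMC III: 23·37/(10 + 0.13·37) → 851 ÷ (1481/100) = 85100/1481 ≈ 57.461
S = 1000/(85100/1481) − 10 = 6300/851 in ≈ 7.403 in
Ia = 0.2·(6300/851) = 1260/851 in ≈ 1.481 in

S = 6300/851 in ≈ 7.403 in; Ia = 1260/851 in ≈ 1.481 in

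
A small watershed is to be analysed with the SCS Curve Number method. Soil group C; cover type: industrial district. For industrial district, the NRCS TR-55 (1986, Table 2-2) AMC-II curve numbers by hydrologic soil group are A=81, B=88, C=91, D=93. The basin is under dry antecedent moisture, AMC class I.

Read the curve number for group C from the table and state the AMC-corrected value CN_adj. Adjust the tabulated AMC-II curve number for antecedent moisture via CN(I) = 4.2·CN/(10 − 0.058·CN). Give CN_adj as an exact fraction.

NRCS table: industrial district, soil group C → CN(II) = 91
Dry (AMC I): CN(I) = 4.2·91/(10 − 0.058·91) = (1911/5)/(2361/500) = 63700/787 ≈ 80.940

CN_adj = 63700/787 ≈ 80.940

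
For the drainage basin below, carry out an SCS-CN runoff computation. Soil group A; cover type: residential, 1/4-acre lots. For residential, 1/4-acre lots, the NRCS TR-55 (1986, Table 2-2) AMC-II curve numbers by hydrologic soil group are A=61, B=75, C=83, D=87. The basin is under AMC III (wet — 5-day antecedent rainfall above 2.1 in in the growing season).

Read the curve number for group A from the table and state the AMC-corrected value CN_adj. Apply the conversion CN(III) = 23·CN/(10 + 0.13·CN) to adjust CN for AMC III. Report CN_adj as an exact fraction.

CN_adj = 140300/1793 ≈ 78.249

NRCS table: residential, 1/4-acre lots, soil group A → CN(II) = 61
Adjust CN=61 to AMC III: 23·61/(10 + 0.13·61) → 1403 ÷ (1793/100) = 140300/1793 ≈ 78.249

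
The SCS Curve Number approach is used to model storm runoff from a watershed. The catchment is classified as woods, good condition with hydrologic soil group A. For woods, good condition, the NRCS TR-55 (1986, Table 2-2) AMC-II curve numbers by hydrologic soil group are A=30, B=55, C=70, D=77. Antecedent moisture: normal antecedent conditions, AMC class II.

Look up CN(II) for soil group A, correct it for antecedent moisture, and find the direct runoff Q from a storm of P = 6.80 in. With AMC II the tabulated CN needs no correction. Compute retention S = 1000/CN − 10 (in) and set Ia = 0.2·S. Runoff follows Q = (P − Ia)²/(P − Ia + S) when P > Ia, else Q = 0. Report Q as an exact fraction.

Q = 512/2865 in ≈ 0.179 in

NRCS table: woods, good condition, soil group A → CN(II) = 30
Average conditions: CN = 30 (no AMC adjustment).
Retention S: 1000/CN − 10 with CN=30.000 → S = 70/3 ≈ 23.333 in
Ia = 0.2·(70/3) = 14/3 in ≈ 4.667 in
P − Ia = 6.800 − 4.667 = 32/15 ≈ 2.133 in (> 0, runoff occurs)
Q = (32/15)²/((32/15) + 70/3) = (1024/225)/(382/15) = 512/2865 in ≈ 0.179 in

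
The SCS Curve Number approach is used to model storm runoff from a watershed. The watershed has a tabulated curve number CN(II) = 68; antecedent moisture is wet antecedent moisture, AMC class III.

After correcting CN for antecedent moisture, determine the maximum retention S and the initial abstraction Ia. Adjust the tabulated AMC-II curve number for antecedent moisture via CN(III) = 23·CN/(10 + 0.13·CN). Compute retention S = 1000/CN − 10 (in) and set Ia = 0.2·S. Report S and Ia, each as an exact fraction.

S = 800/391 in ≈ 2.046 in; Ia = 160/391 in ≈ 0.409 in

CN(III) from CN(II)=68: (23·68)/(10 + 0.13·68) = 39100/471 ≈ 83.015
Retention S: 1000/CN − 10 with CN=83.015 → S = 800/391 ≈ 2.046 in
Ia = 0.2S: 0.2·2.046 = 0.409 in (exactly 160/391)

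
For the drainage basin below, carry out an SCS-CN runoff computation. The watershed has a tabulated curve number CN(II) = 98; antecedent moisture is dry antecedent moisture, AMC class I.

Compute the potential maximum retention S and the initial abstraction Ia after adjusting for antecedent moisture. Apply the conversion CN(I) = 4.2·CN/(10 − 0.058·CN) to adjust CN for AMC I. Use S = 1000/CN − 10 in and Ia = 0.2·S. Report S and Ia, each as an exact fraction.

CN(I) from CN(II)=98: (4.2·98)/(10 − 0.058·98) = 102900/1079 ≈ 95.366
Max retention: S = 1000/(102900/1079) − 10 = 500/1029 in (≈ 0.486 in)
Ia = 0.2·(500/1029) = 100/1029 in ≈ 0.097 in

S = 500/1029 in ≈ 0.486 in; Ia = 100/1029 in ≈ 0.097 in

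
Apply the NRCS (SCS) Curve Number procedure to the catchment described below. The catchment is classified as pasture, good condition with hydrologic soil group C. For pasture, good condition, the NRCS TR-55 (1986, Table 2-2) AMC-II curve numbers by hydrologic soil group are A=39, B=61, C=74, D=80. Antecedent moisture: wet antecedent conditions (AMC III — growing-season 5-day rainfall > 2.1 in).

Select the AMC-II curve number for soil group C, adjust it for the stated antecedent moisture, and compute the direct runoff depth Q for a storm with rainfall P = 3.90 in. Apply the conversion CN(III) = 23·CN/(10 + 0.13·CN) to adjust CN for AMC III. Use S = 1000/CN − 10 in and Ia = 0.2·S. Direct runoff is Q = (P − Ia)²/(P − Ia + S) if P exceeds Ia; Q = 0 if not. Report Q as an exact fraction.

NRCS table: pasture, good condition, soil group C → CN(II) = 74
Wet (AMC III): CN(III) = 23·74/(10 + 0.13·74) = 1702/(981/50) = 85100/981 ≈ 86.748
Max retention: S = 1000/(85100/981) − 10 = 1300/851 in (≈ 1.528 in)
Ia = 0.2S: 0.2·1.528 = 0.306 in (exactly 260/851)
Since P=3.900 > Ia=0.306: effective rainfall P−Ia = 30589/8510 in
Runoff Q = (P−Ia)²/(P−Ia+S) = (3.594)²/(3.594+1.528) = 71975917/28534030 ≈ 2.522 in

Q = 71975917/28534030 in ≈ 2.522 in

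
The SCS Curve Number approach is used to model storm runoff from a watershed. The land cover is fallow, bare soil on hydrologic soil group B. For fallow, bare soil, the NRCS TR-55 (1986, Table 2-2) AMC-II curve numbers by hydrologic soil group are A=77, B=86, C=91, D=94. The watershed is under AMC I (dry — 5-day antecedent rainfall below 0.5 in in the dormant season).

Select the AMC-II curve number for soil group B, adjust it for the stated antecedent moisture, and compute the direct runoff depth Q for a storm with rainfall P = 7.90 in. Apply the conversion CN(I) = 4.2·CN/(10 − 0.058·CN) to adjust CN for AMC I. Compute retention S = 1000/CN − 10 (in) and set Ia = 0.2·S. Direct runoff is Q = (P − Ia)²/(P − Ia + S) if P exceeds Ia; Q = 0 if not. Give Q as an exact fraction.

NRCS table: fallow, bare soil, soil group B → CN(II) = 86
Dry (AMC I): CN(I) = 4.2·86/(10 − 0.058·86) = (1806/5)/(1253/250) = 12900/179 ≈ 72.067
Max retention: S = 1000/(12900/179) − 10 = 500/129 in (≈ 3.876 in)
Initial abstraction Ia = S/5 = (500/129)/5 = 100/129 ≈ 0.775 in
Excess rainfall: 7.900 − 0.775 = 7.125 in; P > Ia so Q > 0
Runoff Q = (P−Ia)²/(P−Ia+S) = (7.125)²/(7.125+3.876) = 84474481/18306390 ≈ 4.614 in

Q = 84474481/18306390 in ≈ 4.614 in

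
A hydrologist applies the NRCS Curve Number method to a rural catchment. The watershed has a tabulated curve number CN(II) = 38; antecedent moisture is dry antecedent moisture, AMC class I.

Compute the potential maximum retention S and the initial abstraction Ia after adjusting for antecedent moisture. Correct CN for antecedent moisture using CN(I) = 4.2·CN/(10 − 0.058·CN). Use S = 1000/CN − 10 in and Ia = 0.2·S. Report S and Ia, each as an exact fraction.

Dry (AMC I): CN(I) = 4.2·38/(10 − 0.058·38) = (798/5)/(1949/250) = 39900/1949 ≈ 20.472
S = 1000/(39900/1949) − 10 = 15500/399 in ≈ 38.847 in
Initial abstraction Ia = S/5 = (15500/399)/5 = 3100/399 ≈ 7.769 in

S = 15500/399 in ≈ 38.847 in; Ia = 3100/399 in ≈ 7.769 in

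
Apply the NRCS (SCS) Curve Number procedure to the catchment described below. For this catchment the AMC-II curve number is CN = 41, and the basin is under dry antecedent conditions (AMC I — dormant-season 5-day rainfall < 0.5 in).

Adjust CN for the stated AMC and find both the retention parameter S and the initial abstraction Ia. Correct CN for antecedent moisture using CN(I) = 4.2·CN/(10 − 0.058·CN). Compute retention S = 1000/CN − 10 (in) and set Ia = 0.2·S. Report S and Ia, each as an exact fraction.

S = 29500/861 in ≈ 34.262 in; Ia = 5900/861 in ≈ 6.852 in

Adjust CN=41 to AMC I: 4.2·41/(10 − 0.058·41) → (861/5) ÷ (3811/500) = 86100/3811 ≈ 22.592
Max retention: S = 1000/(86100/3811) − 10 = 29500/861 in (≈ 34.262 in)
Initial abstraction Ia = S/5 = (29500/861)/5 = 5900/861 ≈ 6.852 in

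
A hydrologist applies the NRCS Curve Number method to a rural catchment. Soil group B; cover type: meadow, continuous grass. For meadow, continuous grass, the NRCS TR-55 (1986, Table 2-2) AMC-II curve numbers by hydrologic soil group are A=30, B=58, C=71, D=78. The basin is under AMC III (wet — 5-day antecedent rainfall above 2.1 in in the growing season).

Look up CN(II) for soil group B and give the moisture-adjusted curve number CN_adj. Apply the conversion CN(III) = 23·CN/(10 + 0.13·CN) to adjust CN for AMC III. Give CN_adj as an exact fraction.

CN_adj = 66700/877 ≈ 76.055

NRCS table: meadow, continuous grass, soil group B → CN(II) = 58
CN(III) from CN(II)=58: (23·58)/(10 + 0.13·58) = 66700/877 ≈ 76.055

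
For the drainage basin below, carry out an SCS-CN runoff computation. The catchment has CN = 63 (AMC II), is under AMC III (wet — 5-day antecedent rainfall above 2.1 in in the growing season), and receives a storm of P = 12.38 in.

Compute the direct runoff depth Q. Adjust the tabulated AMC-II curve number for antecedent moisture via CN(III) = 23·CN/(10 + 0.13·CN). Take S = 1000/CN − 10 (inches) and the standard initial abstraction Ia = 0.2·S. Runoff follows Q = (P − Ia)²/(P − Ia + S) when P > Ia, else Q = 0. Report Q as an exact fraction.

Q = 739481324761/75705250950 in ≈ 9.768 in

Wet (AMC III): CN(III) = 23·63/(10 + 0.13·63) = 1449/(1819/100) = 144900/1819 ≈ 79.659
S = 1000/(144900/1819) − 10 = 3700/1449 in ≈ 2.553 in
Ia = 0.2S: 0.2·2.553 = 0.511 in (exactly 740/1449)
P − Ia = 12.380 − 0.511 = 859931/72450 ≈ 11.869 in (> 0, runoff occurs)
Runoff Q = (P−Ia)²/(P−Ia+S) = (11.869)²/(11.869+2.553) = 739481324761/75705250950 ≈ 9.768 in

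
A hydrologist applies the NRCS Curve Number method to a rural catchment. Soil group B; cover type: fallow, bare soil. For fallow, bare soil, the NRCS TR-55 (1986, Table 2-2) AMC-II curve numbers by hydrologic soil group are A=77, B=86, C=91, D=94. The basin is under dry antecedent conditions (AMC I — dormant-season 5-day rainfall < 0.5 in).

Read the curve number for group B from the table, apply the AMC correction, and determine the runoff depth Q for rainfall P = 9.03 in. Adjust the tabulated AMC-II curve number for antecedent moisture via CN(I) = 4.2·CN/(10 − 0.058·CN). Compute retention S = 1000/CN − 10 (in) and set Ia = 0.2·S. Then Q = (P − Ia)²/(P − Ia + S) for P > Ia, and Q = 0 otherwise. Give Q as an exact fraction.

NRCS table: fallow, bare soil, soil group B → CN(II) = 86
Dry (AMC I): CN(I) = 4.2·86/(10 − 0.058·86) = (1806/5)/(1253/250) = 12900/179 ≈ 72.067
Max retention: S = 1000/(12900/179) − 10 = 500/129 in (≈ 3.876 in)
Initial abstraction Ia = S/5 = (500/129)/5 = 100/129 ≈ 0.775 in
Excess rainfall: 9.030 − 0.775 = 8.255 in; P > Ia so Q > 0
Runoff Q = (P−Ia)²/(P−Ia+S) = (8.255)²/(8.255+3.876) = 11339481169/2018682300 ≈ 5.617 in

Q = 11339481169/2018682300 in ≈ 5.617 in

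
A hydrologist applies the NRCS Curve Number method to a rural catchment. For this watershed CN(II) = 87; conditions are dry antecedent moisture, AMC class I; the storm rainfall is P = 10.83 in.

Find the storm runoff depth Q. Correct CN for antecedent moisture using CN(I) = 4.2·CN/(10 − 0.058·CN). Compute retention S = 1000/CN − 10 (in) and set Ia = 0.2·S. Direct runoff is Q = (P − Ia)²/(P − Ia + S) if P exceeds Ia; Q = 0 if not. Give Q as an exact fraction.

CN(I) from CN(II)=87: (4.2·87)/(10 − 0.058·87) = 182700/2477 ≈ 73.759
Max retention: S = 1000/(182700/2477) − 10 = 6500/1827 in (≈ 3.558 in)
Ia = 0.2·(6500/1827) = 1300/1827 in ≈ 0.712 in
Excess rainfall: 10.830 − 0.712 = 10.118 in; P > Ia so Q > 0
Runoff Q = (P−Ia)²/(P−Ia+S) = (10.118)²/(10.118+3.558) = 3417473546881/456501710700 ≈ 7.486 in

Q = 3417473546881/456501710700 in ≈ 7.486 in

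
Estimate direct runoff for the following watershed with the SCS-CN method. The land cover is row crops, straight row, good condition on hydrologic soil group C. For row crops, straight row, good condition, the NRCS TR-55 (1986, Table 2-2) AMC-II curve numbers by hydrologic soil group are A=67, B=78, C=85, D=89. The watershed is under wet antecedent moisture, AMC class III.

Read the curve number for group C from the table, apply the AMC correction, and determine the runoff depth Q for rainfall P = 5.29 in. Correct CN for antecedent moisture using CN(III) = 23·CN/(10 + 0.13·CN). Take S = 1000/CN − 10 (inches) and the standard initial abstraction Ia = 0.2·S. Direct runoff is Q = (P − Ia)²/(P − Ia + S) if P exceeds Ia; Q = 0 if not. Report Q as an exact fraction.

Q = 40336303921/9025804900 in ≈ 4.469 in

NRCS table: row crops, straight row, good condition, soil group C → CN(II) = 85
Adjust CN=85 to AMC III: 23·85/(10 + 0.13·85) → 1955 ÷ (421/20) = 39100/421 ≈ 92.874
Max retention: S = 1000/(39100/421) − 10 = 300/391 in (≈ 0.767 in)
Initial abstraction Ia = S/5 = (300/391)/5 = 60/391 ≈ 0.153 in
Excess rainfall: 5.290 − 0.153 = 5.137 in; P > Ia so Q > 0
Q: (200839/39100)² ÷ (230839/39100) = 40336303921/9025804900 in (≈ 4.469 in)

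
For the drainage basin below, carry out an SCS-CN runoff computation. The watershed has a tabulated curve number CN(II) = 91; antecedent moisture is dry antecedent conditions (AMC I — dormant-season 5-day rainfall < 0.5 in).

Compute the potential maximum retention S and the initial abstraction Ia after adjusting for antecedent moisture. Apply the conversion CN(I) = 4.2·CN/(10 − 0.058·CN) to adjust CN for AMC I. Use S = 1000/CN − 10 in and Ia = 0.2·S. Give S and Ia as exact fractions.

Dry (AMC I): CN(I) = 4.2·91/(10 − 0.058·91) = (1911/5)/(2361/500) = 63700/787 ≈ 80.940
Max retention: S = 1000/(63700/787) − 10 = 1500/637 in (≈ 2.355 in)
Ia = 0.2·(1500/637) = 300/637 in ≈ 0.471 in

S = 1500/637 in ≈ 2.355 in; Ia = 300/637 in ≈ 0.471 in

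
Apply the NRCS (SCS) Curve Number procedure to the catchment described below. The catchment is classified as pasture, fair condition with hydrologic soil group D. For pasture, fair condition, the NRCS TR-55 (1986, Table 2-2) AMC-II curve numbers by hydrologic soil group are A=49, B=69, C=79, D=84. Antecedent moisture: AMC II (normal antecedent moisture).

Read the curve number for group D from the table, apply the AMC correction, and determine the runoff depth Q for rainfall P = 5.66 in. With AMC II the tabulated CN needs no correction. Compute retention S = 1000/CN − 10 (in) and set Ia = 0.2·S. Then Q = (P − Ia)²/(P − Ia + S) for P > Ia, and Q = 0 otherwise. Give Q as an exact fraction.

Q = 30724849/7920150 in ≈ 3.879 in

NRCS table: pasture, fair condition, soil group D → CN(II) = 84
Average conditions: CN = 84 (no AMC adjustment).
S = 1000/84 − 10 = 40/21 in ≈ 1.905 in
Ia = 0.2S: 0.2·1.905 = 0.381 in (exactly 8/21)
Since P=5.660 > Ia=0.381: effective rainfall P−Ia = 5543/1050 in
Q: (5543/1050)² ÷ (7543/1050) = 30724849/7920150 in (≈ 3.879 in)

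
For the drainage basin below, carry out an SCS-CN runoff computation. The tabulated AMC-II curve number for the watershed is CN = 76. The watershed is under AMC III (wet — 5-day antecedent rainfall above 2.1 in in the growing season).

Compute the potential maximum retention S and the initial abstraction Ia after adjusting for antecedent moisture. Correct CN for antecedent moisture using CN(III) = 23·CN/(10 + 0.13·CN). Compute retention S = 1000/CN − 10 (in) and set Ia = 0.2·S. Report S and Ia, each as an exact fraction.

CN(III) from CN(II)=76: (23·76)/(10 + 0.13·76) = 43700/497 ≈ 87.928
Retention S: 1000/CN − 10 with CN=87.928 → S = 600/437 ≈ 1.373 in
Ia = 0.2S: 0.2·1.373 = 0.275 in (exactly 120/437)

S = 600/437 in ≈ 1.373 in; Ia = 120/437 in ≈ 0.275 in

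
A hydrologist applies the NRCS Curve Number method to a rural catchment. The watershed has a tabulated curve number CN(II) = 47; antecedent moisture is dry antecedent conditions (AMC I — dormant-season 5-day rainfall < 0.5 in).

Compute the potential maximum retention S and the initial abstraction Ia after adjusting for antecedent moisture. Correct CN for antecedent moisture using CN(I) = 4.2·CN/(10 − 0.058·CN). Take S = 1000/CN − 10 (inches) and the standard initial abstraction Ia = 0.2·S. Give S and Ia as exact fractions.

S = 26500/987 in ≈ 26.849 in; Ia = 5300/987 in ≈ 5.370 in

Adjust CN=47 to AMC I: 4.2·47/(10 − 0.058·47) → (987/5) ÷ (3637/500) = 98700/3637 ≈ 27.138
S = 1000/(98700/3637) − 10 = 26500/987 in ≈ 26.849 in
Ia = 0.2·(26500/987) = 5300/987 in ≈ 5.370 in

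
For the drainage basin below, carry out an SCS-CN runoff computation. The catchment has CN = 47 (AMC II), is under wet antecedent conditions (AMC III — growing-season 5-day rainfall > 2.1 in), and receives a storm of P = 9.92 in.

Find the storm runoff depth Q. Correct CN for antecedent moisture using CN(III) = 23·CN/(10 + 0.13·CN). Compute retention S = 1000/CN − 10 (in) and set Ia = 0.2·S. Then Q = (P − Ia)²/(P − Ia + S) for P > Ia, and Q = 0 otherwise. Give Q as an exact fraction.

Q = 7295595218/1263716025 in ≈ 5.773 in

Adjust CN=47 to AMC III: 23·47/(10 + 0.13·47) → 1081 ÷ (1611/100) = 108100/1611 ≈ 67.101
Max retention: S = 1000/(108100/1611) − 10 = 5300/1081 in (≈ 4.903 in)
Ia = 0.2S: 0.2·4.903 = 0.981 in (exactly 1060/1081)
P − Ia = 9.920 − 0.981 = 241588/27025 ≈ 8.939 in (> 0, runoff occurs)
Q: (241588/27025)² ÷ (374088/27025) = 7295595218/1263716025 in (≈ 5.773 in)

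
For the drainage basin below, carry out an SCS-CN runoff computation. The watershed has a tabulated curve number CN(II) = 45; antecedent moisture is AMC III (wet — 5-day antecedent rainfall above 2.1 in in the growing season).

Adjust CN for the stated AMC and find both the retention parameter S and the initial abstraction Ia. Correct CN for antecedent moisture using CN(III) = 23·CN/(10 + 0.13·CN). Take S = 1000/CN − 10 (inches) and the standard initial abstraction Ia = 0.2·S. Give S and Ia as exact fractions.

S = 1100/207 in ≈ 5.314 in; Ia = 220/207 in ≈ 1.063 in

Wet (AMC III): CN(III) = 23·45/(10 + 0.13·45) = 1035/(317/20) = 20700/317 ≈ 65.300
Retention S: 1000/CN − 10 with CN=65.300 → S = 1100/207 ≈ 5.314 in
Initial abstraction Ia = S/5 = (1100/207)/5 = 220/207 ≈ 1.063 in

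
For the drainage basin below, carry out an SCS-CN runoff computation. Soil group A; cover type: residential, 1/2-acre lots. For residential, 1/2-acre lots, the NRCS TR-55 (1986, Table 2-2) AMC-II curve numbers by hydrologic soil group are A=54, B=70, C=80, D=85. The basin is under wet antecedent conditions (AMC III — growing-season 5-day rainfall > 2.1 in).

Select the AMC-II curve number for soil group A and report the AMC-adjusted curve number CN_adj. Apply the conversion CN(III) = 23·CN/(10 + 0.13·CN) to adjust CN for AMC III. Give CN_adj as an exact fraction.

NRCS table: residential, 1/2-acre lots, soil group A → CN(II) = 54
Adjust CN=54 to AMC III: 23·54/(10 + 0.13·54) → 1242 ÷ (851/50) = 2700/37 ≈ 72.973

CN_adj = 2700/37 ≈ 72.973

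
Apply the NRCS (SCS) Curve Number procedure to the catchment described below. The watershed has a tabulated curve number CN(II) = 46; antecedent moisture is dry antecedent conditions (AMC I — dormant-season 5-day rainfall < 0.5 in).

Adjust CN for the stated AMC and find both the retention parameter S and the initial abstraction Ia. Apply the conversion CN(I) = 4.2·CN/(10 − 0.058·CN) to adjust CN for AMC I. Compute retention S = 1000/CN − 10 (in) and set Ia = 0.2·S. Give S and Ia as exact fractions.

S = 4500/161 in ≈ 27.950 in; Ia = 900/161 in ≈ 5.590 in

Dry (AMC I): CN(I) = 4.2·46/(10 − 0.058·46) = (966/5)/(1833/250) = 16100/611 ≈ 26.350
Max retention: S = 1000/(16100/611) − 10 = 4500/161 in (≈ 27.950 in)
Ia = 0.2S: 0.2·27.950 = 5.590 in (exactly 900/161)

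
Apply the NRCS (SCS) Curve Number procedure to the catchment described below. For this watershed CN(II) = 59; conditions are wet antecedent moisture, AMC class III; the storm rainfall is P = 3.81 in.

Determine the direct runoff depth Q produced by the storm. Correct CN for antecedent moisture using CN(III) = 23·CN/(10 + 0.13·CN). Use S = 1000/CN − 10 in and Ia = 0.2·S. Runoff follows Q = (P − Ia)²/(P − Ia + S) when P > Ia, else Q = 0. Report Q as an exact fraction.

Q = 189239790289/114668806900 in ≈ 1.650 in

CN(III) from CN(II)=59: (23·59)/(10 + 0.13·59) = 135700/1767 ≈ 76.797
S = 1000/(135700/1767) − 10 = 4100/1357 in ≈ 3.021 in
Ia = 0.2S: 0.2·3.021 = 0.604 in (exactly 820/1357)
Excess rainfall: 3.810 − 0.604 = 3.206 in; P > Ia so Q > 0
Q = (435017/135700)²/((435017/135700) + 4100/1357) = (189239790289/18414490000)/(845017/135700) = 189239790289/114668806900 in ≈ 1.650 in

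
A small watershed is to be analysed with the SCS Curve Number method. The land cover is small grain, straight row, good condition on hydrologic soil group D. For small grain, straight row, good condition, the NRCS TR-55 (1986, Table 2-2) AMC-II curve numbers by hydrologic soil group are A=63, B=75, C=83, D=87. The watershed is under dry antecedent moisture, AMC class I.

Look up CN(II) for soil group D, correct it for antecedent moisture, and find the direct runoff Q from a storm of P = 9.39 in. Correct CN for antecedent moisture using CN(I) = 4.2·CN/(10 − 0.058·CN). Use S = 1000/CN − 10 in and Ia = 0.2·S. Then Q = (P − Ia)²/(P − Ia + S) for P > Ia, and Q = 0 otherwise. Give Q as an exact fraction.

Q = 2513978315809/408435533100 in ≈ 6.155 in

NRCS table: small grain, straight row, good condition, soil group D → CN(II) = 87
CN(I) from CN(II)=87: (4.2·87)/(10 − 0.058·87) = 182700/2477 ≈ 73.759
S = 1000/(182700/2477) − 10 = 6500/1827 in ≈ 3.558 in
Initial abstraction Ia = S/5 = (6500/1827)/5 = 1300/1827 ≈ 0.712 in
Since P=9.390 > Ia=0.712: effective rainfall P−Ia = 1585553/182700 in
Runoff Q = (P−Ia)²/(P−Ia+S) = (8.678)²/(8.678+3.558) = 2513978315809/408435533100 ≈ 6.155 in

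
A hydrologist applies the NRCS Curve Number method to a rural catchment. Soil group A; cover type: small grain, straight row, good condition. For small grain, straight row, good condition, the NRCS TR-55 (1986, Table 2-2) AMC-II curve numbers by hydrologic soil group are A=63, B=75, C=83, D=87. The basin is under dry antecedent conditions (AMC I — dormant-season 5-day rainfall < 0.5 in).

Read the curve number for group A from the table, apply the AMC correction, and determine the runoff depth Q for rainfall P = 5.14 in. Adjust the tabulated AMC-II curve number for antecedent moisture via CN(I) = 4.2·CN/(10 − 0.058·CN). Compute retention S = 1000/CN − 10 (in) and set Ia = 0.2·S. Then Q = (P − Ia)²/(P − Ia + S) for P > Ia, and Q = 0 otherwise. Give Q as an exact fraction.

Q = 24028410121/71442727650 in ≈ 0.336 in

NRCS table: small grain, straight row, good condition, soil group A → CN(II) = 63
Adjust CN=63 to AMC I: 4.2·63/(10 − 0.058·63) → (1323/5) ÷ (3173/500) = 132300/3173 ≈ 41.696
S = 1000/(132300/3173) − 10 = 18500/1323 in ≈ 13.983 in
Initial abstraction Ia = S/5 = (18500/1323)/5 = 3700/1323 ≈ 2.797 in
P − Ia = 5.140 − 2.797 = 155011/66150 ≈ 2.343 in (> 0, runoff occurs)
Q = (155011/66150)²/((155011/66150) + 18500/1323) = (24028410121/4375822500)/(1080011/66150) = 24028410121/71442727650 in ≈ 0.336 in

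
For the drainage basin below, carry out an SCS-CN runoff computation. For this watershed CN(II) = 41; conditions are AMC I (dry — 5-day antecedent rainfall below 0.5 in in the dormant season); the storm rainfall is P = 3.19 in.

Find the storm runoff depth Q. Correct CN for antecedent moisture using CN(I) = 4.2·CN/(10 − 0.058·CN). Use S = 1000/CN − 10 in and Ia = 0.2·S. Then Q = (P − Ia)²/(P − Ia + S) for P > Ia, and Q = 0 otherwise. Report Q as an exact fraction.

Q = 0 in ≈ 0.000 in

CN(I) from CN(II)=41: (4.2·41)/(10 − 0.058·41) = 86100/3811 ≈ 22.592
Retention S: 1000/CN − 10 with CN=22.592 → S = 29500/861 ≈ 34.262 in
Initial abstraction Ia = S/5 = (29500/861)/5 = 5900/861 ≈ 6.852 in
P = 3.190 ≤ Ia = 6.852 in: entire storm abstracted, Q = 0.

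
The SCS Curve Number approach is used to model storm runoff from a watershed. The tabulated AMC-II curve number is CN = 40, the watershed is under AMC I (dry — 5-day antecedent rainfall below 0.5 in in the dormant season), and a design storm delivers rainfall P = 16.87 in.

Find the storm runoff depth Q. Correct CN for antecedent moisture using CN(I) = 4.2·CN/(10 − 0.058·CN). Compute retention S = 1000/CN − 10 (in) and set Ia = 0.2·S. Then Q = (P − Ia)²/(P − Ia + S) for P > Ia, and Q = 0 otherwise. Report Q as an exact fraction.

Dry (AMC I): CN(I) = 4.2·40/(10 − 0.058·40) = 168/(192/25) = 175/8 ≈ 21.875
S = 1000/(175/8) − 10 = 250/7 in ≈ 35.714 in
Ia = 0.2S: 0.2·35.714 = 7.143 in (exactly 50/7)
Since P=16.870 > Ia=7.143: effective rainfall P−Ia = 6809/700 in
Runoff Q = (P−Ia)²/(P−Ia+S) = (9.727)²/(9.727+35.714) = 46362481/22266300 ≈ 2.082 in

Q = 46362481/22266300 in ≈ 2.082 in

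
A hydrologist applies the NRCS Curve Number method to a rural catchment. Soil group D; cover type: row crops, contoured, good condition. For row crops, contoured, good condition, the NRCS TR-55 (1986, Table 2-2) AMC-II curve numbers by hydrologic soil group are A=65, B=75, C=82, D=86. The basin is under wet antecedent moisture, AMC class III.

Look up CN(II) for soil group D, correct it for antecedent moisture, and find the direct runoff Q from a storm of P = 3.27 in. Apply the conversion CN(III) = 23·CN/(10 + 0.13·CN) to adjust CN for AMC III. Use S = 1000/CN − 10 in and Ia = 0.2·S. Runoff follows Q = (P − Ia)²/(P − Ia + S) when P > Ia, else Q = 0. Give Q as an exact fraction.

Q = 95730216409/37522956700 in ≈ 2.551 in

NRCS table: row crops, contoured, good condition, soil group D → CN(II) = 86
CN(III) from CN(II)=86: (23·86)/(10 + 0.13·86) = 98900/1059 ≈ 93.390
Retention S: 1000/CN − 10 with CN=93.390 → S = 700/989 ≈ 0.708 in
Ia = 0.2S: 0.2·0.708 = 0.142 in (exactly 140/989)
Excess rainfall: 3.270 − 0.142 = 3.128 in; P > Ia so Q > 0
Q = (309403/98900)²/((309403/98900) + 700/989) = (95730216409/9781210000)/(379403/98900) = 95730216409/37522956700 in ≈ 2.551 in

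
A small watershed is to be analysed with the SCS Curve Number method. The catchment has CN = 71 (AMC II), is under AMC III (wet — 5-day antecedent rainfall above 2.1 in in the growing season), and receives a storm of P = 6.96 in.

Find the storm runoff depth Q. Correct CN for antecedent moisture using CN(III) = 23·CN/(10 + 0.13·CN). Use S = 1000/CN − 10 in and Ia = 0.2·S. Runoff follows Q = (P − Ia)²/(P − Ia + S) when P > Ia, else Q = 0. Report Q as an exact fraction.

Q = 1253565658/240826675 in ≈ 5.205 in

CN(III) from CN(II)=71: (23·71)/(10 + 0.13·71) = 163300/1923 ≈ 84.919
Max retention: S = 1000/(163300/1923) − 10 = 2900/1633 in (≈ 1.776 in)
Ia = 0.2·(2900/1633) = 580/1633 in ≈ 0.355 in
Excess rainfall: 6.960 − 0.355 = 6.605 in; P > Ia so Q > 0
Q = (269642/40825)²/((269642/40825) + 2900/1633) = (72706808164/1666680625)/(342142/40825) = 1253565658/240826675 in ≈ 5.205 in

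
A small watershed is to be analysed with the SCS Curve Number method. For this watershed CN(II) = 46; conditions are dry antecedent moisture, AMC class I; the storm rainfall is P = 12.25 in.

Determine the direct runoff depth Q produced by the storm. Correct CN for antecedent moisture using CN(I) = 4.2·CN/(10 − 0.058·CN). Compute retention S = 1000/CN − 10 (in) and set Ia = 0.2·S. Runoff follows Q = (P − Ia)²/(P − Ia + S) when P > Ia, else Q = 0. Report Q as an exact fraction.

Dry (AMC I): CN(I) = 4.2·46/(10 − 0.058·46) = (966/5)/(1833/250) = 16100/611 ≈ 26.350
Max retention: S = 1000/(16100/611) − 10 = 4500/161 in (≈ 27.950 in)
Ia = 0.2S: 0.2·27.950 = 5.590 in (exactly 900/161)
P − Ia = 12.250 − 5.590 = 4289/644 ≈ 6.660 in (> 0, runoff occurs)
Runoff Q = (P−Ia)²/(P−Ia+S) = (6.660)²/(6.660+27.950) = 18395521/14354116 ≈ 1.282 in

Q = 18395521/14354116 in ≈ 1.282 in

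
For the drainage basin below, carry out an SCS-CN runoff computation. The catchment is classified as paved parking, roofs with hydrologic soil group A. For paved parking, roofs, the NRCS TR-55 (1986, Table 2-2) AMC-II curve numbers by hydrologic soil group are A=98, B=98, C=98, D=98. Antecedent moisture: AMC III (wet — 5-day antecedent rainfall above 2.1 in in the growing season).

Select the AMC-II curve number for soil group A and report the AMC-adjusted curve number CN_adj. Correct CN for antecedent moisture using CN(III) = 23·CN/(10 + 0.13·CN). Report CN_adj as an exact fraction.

NRCS table: paved parking, roofs, soil group A → CN(II) = 98
Adjust CN=98 to AMC III: 23·98/(10 + 0.13·98) → 2254 ÷ (1137/50) = 112700/1137 ≈ 99.120

CN_adj = 112700/1137 ≈ 99.120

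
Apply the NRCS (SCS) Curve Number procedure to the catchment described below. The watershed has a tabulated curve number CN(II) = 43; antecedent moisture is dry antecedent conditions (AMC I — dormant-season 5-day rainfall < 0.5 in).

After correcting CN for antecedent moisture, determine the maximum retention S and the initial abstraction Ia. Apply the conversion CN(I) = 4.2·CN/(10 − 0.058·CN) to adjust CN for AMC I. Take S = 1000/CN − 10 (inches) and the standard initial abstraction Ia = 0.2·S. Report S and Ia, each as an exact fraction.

Adjust CN=43 to AMC I: 4.2·43/(10 − 0.058·43) → (903/5) ÷ (3753/500) = 30100/1251 ≈ 24.061
Max retention: S = 1000/(30100/1251) − 10 = 9500/301 in (≈ 31.561 in)
Ia = 0.2S: 0.2·31.561 = 6.312 in (exactly 1900/301)

S = 9500/301 in ≈ 31.561 in; Ia = 1900/301 in ≈ 6.312 in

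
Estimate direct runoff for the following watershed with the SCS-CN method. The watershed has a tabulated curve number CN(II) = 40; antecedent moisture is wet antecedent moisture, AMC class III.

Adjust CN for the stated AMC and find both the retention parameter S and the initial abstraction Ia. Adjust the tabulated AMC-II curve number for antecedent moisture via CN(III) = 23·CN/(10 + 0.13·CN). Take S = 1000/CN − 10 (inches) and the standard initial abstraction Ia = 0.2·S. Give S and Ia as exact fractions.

S = 150/23 in ≈ 6.522 in; Ia = 30/23 in ≈ 1.304 in

Wet (AMC III): CN(III) = 23·40/(10 + 0.13·40) = 920/(76/5) = 1150/19 ≈ 60.526
S = 1000/(1150/19) − 10 = 150/23 in ≈ 6.522 in
Initial abstraction Ia = S/5 = (150/23)/5 = 30/23 ≈ 1.304 in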